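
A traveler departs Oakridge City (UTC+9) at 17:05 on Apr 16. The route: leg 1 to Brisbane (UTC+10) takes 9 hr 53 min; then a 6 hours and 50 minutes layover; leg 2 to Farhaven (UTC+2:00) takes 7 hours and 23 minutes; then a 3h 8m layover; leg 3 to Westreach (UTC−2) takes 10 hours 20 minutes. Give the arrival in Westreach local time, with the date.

19:39 on April 17

Convert departure to UTC: 17:05 − 9:00 = 08:05 UTC on Apr 16.
Add 9 hours and 53 minutes leg 1 → 17:58 UTC.
Add 6 hours 50 minutes layover in Brisbane → 00:48 UTC (Apr 17).
Add 7 hours and 23 minutes leg 2 → 08:11 UTC.
Add 3 hours and 8 minutes layover in Farhaven → 11:19 UTC.
Add 10 hours 20 minutes leg 3 → 21:39 UTC.
Westreach is UTC−2:00, so local arrival = 21:39 − 2:00 = 19:39 on Apr 17.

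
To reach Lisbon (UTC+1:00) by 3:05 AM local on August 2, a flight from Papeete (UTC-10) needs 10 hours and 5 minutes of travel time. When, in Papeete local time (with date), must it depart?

Target arrival in UTC: 3:05 AM − 1:00 = 2:05 AM on Aug 2.
Subtract 10 hours and 5 minutes → departure 4:00 PM UTC on Aug 1.
Papeete is UTC−10:00: 4:00 PM − 10:00 = 6:00 AM on Aug 1.

6:00 AM on Aug 1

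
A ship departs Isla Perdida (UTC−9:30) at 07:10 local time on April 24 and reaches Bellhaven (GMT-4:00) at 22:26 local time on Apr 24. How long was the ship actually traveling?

9 hours 46 minutes

Departure in UTC: 07:10 + 9:30 = 16:40 on Apr 24.
Arrival in UTC: 22:26 + 4:00 = 02:26 on Apr 25.
Elapsed = 02:26 − 16:40 (+1 day) = 9 hours 46 minutes.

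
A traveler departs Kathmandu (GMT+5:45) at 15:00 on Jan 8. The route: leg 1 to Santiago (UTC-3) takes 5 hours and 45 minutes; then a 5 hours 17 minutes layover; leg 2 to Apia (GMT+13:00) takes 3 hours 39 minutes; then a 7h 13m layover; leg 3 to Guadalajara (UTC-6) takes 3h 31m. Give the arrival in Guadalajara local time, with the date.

Convert departure to UTC: 15:00 − 5:45 = 09:15 UTC on Jan 8.
Add 5 hours 45 minutes leg 1 → 15:00 UTC.
Add 5 hours and 17 minutes layover in Santiago → 20:17 UTC.
Add 3 hours and 39 minutes leg 2 → 23:56 UTC.
Add 7 hours 13 minutes layover in Apia → 07:09 UTC (Jan 9).
Add 3 hours and 31 minutes leg 3 → 10:40 UTC.
Guadalajara is UTC−6:00, so local arrival = 10:40 − 6:00 = 04:40 on Jan 9.

04:40 on January 9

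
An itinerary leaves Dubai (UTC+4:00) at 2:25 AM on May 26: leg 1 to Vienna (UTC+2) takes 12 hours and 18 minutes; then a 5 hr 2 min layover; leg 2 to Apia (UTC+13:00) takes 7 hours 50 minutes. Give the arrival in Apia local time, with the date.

Convert departure to UTC: 2:25 AM − 4:00 = 10:25 PM UTC on May 25.
Add 12 hours and 18 minutes leg 1 → 10:43 AM UTC (May 26).
Add 5 hours 2 minutes layover in Vienna → 3:45 PM UTC.
Add 7 hours and 50 minutes leg 2 → 11:35 PM UTC.
Apia is UTC+13:00, so local arrival = 11:35 PM + 13:00 = 12:35 PM on May 27.

12:35 PM on May 27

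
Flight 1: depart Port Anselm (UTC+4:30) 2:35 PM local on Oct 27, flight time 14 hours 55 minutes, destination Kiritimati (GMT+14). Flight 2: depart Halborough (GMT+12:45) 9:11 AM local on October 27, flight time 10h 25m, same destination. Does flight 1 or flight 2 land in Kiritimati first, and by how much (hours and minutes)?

the second, by 18 hours 9 minutes

Flight 1 in UTC: 2:35 PM − 4:30 = 10:05 AM on Oct 27.
+14 hours 55 minutes → arrive 1:00 AM UTC on Oct 28.
Flight 2 in UTC: 9:11 AM − 12:45 = 8:26 PM on Oct 26.
+10 hours and 25 minutes → arrive 6:51 AM UTC on Oct 27.
Flight 2 lands earlier by 18 hours 9 minutes.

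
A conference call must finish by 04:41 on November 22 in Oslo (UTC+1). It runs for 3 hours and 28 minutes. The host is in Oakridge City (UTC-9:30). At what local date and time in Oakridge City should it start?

Target end time in UTC: 04:41 − 1:00 = 03:41 on Nov 22.
Subtract 3 hours and 28 minutes → start 00:13 UTC on Nov 22.
Oakridge City is UTC−9:30: 00:13 − 9:30 = 14:43 on Nov 21.

14:43 on November 21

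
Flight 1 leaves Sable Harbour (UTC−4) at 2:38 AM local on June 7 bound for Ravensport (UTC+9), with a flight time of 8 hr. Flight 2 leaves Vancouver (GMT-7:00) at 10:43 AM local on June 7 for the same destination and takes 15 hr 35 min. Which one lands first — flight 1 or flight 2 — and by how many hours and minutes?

the first, by 18 hours 40 minutes

Flight 1 in UTC: 2:38 AM + 4:00 = 6:38 AM on Jun 7.
+8 hours → arrive 2:38 PM UTC on Jun 7.
Flight 2 in UTC: 10:43 AM + 7:00 = 5:43 PM on Jun 7.
+15 hours and 35 minutes → arrive 9:18 AM UTC on Jun 8.
Flight 1 lands earlier by 18 hours 40 minutes.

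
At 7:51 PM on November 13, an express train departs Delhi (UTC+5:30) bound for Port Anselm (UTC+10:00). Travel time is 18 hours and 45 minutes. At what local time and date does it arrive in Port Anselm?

Convert departure to UTC: 7:51 PM − 5:30 = 2:21 PM UTC on Nov 13.
Add 18 hours 45 minutes travel time → 9:06 AM UTC (Nov 14).
Port Anselm is UTC+10:00, so local arrival = 9:06 AM + 10:00 = 7:06 PM on Nov 14.

7:06 PM on November 14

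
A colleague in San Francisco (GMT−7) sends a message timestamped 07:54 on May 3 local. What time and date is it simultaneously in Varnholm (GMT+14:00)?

Varnholm is 21:00 ahead of San Francisco.
Shift by the zone difference: 07:54 + 21:00 = 04:54 on May 4 in Varnholm.

04:54 on May 4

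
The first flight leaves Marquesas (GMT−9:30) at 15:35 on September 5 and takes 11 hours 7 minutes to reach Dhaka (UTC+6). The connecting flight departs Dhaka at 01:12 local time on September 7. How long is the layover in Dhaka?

Convert departure to UTC: 15:35 + 9:30 = 01:05 UTC on Sep 6.
Add 11 hours 7 minutes flight time → 12:12 UTC.
Dhaka is UTC+6:00, so local arrival = 12:12 + 6:00 = 18:12 on Sep 6.
Layover = 01:12 − 18:12 (+1 day) = 7 hours.

7 hours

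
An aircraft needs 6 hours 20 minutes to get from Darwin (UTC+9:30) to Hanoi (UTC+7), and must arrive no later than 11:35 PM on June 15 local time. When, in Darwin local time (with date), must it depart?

7:45 PM on June 15

Target arrival in UTC: 11:35 PM − 7:00 = 4:35 PM on Jun 15.
Subtract 6 hours and 20 minutes → departure 10:15 AM UTC on Jun 15.
Darwin is UTC+9:30: 10:15 AM + 9:30 = 7:45 PM on Jun 15.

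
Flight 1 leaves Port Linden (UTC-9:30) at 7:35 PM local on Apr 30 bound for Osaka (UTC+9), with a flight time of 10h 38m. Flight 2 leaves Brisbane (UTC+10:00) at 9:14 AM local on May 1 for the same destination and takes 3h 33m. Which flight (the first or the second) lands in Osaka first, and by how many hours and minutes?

Flight 1 in UTC: 7:35 PM + 9:30 = 5:05 AM on May 1.
+10 hours 38 minutes → arrive 3:43 PM UTC on May 1.
Flight 2 in UTC: 9:14 AM − 10:00 = 11:14 PM on Apr 30.
+3 hours and 33 minutes → arrive 2:47 AM UTC on May 1.
Flight 2 lands earlier by 12 hours 56 minutes.

the second, by 12 hours 56 minutes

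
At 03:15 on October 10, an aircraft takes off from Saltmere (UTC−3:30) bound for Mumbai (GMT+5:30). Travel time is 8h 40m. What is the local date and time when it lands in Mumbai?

20:55 on Oct 10

Convert departure to UTC: 03:15 + 3:30 = 06:45 UTC on Oct 10.
Add 8 hours 40 minutes travel time → 15:25 UTC.
Mumbai is UTC+5:30, so local arrival = 15:25 + 5:30 = 20:55 on Oct 10.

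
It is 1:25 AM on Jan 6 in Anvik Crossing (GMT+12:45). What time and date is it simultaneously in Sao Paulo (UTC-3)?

9:40 AM on Jan 5

In UTC: 1:25 AM − 12:45 = 12:40 PM on Jan 5.
Sao Paulo is UTC−3:00: 12:40 PM − 3:00 = 9:40 AM on Jan 5.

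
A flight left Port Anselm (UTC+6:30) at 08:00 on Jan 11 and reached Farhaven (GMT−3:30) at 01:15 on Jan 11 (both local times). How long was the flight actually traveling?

3 hours 15 minutes

Farhaven is 10:00 behind Port Anselm.
Clock-face elapsed time (ignoring zones) is −6 hours 45 minutes.
Actual elapsed = −6 hours 45 minutes + 10:00 = 3 hours 15 minutes.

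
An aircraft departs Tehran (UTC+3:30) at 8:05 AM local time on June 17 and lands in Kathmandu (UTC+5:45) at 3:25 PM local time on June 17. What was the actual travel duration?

Departure in UTC: 8:05 AM − 3:30 = 4:35 AM on Jun 17.
Arrival in UTC: 3:25 PM − 5:45 = 9:40 AM on Jun 17.
Elapsed = 9:40 AM − 4:35 AM = 5 hours 5 minutes.

5 hours 5 minutes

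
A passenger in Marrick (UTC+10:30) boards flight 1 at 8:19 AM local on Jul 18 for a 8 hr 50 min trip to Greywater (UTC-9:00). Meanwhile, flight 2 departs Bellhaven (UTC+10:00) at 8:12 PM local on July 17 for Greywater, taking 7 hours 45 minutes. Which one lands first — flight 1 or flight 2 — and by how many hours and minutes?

Flight 1 in UTC: 8:19 AM − 10:30 = 9:49 PM on Jul 17.
+8 hours 50 minutes → arrive 6:39 AM UTC on Jul 18.
Flight 2 in UTC: 8:12 PM − 10:00 = 10:12 AM on Jul 17.
+7 hours and 45 minutes → arrive 5:57 PM UTC on Jul 17.
Flight 2 lands earlier by 12 hours 42 minutes.

the second, by 12 hours 42 minutes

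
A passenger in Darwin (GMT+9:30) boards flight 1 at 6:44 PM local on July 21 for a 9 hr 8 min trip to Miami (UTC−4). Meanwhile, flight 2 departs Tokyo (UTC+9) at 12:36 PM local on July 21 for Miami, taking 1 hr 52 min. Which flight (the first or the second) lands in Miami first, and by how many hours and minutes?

Flight 1 in UTC: 6:44 PM − 9:30 = 9:14 AM on Jul 21.
+9 hours and 8 minutes → arrive 6:22 PM UTC on Jul 21.
Flight 2 in UTC: 12:36 PM − 9:00 = 3:36 AM on Jul 21.
+1 hour 52 minutes → arrive 5:28 AM UTC on Jul 21.
Flight 2 lands earlier by 12 hours 54 minutes.

the second, by 12 hours 54 minutes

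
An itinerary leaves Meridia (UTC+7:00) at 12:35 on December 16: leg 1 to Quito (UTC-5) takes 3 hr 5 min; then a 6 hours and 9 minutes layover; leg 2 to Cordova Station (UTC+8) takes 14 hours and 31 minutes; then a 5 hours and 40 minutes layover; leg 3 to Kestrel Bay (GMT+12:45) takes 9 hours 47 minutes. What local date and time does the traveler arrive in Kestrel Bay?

Convert departure to UTC: 12:35 − 7:00 = 05:35 UTC on Dec 16.
Add 3 hours and 5 minutes leg 1 → 08:40 UTC.
Add 6 hours and 9 minutes layover in Quito → 14:49 UTC.
Add 14 hours 31 minutes leg 2 → 05:20 UTC (Dec 17).
Add 5 hours 40 minutes layover in Cordova Station → 11:00 UTC.
Add 9 hours 47 minutes leg 3 → 20:47 UTC.
Kestrel Bay is UTC+12:45, so local arrival = 20:47 + 12:45 = 09:32 on Dec 18.

09:32 on December 18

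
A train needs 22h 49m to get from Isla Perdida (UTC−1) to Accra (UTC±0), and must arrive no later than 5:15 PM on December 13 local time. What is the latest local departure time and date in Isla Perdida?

5:26 PM on December 12

Target arrival is already UTC: 5:15 PM on Dec 13.
Subtract 22 hours and 49 minutes → departure 6:26 PM UTC on Dec 12.
Isla Perdida is UTC−1:00: 6:26 PM − 1:00 = 5:26 PM on Dec 12.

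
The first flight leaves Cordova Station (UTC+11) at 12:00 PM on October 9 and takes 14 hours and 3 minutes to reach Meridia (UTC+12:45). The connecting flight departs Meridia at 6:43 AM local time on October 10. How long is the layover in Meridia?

2 hours 55 minutes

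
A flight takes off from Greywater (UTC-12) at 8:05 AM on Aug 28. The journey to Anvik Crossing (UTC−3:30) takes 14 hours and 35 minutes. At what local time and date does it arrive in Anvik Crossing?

7:10 AM on August 29

Convert departure to UTC: 8:05 AM + 12:00 = 8:05 PM UTC on Aug 28.
Add 14 hours and 35 minutes travel time → 10:40 AM UTC (Aug 29).
Anvik Crossing is UTC−3:30, so local arrival = 10:40 AM − 3:30 = 7:10 AM on Aug 29.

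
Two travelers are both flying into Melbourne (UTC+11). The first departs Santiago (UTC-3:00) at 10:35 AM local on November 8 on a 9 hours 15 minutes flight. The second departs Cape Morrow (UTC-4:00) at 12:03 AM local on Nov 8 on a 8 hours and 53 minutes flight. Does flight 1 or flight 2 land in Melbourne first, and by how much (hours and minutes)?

the second, by 9 hours 54 minutes

Flight 1 in UTC: 10:35 AM + 3:00 = 1:35 PM on Nov 8.
+9 hours and 15 minutes → arrive 10:50 PM UTC on Nov 8.
Flight 2 in UTC: 12:03 AM + 4:00 = 4:03 AM on Nov 8.
+8 hours and 53 minutes → arrive 12:56 PM UTC on Nov 8.
Flight 2 lands earlier by 9 hours 54 minutes.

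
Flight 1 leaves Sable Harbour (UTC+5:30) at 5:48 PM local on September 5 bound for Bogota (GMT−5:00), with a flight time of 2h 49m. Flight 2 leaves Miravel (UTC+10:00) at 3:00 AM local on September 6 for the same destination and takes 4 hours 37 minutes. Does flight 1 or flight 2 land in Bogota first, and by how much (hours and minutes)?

the first, by 6 hours 30 minutes

Flight 1 in UTC: 5:48 PM − 5:30 = 12:18 PM on Sep 5.
+2 hours 49 minutes → arrive 3:07 PM UTC on Sep 5.
Flight 2 in UTC: 3:00 AM − 10:00 = 5:00 PM on Sep 5.
+4 hours 37 minutes → arrive 9:37 PM UTC on Sep 5.
Flight 1 lands earlier by 6 hours 30 minutes.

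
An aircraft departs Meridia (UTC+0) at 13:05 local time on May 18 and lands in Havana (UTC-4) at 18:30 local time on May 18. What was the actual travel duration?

9 hours 25 minutes

Departure is already UTC: 13:05 on May 18.
Arrival in UTC: 18:30 + 4:00 = 22:30 on May 18.
Elapsed = 22:30 − 13:05 = 9 hours 25 minutes.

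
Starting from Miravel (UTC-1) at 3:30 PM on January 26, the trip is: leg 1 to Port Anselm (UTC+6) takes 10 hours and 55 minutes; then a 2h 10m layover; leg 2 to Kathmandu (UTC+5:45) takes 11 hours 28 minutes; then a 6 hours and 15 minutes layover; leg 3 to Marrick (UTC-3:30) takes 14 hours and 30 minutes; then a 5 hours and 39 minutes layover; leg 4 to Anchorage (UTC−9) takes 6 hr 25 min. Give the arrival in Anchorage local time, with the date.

Convert departure to UTC: 3:30 PM + 1:00 = 4:30 PM UTC on Jan 26.
Add 10 hours and 55 minutes leg 1 → 3:25 AM UTC (Jan 27).
Add 2 hours 10 minutes layover in Port Anselm → 5:35 AM UTC.
Add 11 hours 28 minutes leg 2 → 5:03 PM UTC.
Add 6 hours and 15 minutes layover in Kathmandu → 11:18 PM UTC.
Add 14 hours and 30 minutes leg 3 → 1:48 PM UTC (Jan 28).
Add 5 hours and 39 minutes layover in Marrick → 7:27 PM UTC.
Add 6 hours 25 minutes leg 4 → 1:52 AM UTC (Jan 29).
Anchorage is UTC−9:00, so local arrival = 1:52 AM − 9:00 = 4:52 PM on Jan 28.

4:52 PM on January 28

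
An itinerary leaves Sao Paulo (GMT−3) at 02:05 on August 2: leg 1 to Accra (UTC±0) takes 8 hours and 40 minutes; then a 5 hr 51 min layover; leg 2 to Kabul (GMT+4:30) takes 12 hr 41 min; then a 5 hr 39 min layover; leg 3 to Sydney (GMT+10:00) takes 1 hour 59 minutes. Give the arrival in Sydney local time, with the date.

Convert departure to UTC: 02:05 + 3:00 = 05:05 UTC on Aug 2.
Add 8 hours and 40 minutes leg 1 → 13:45 UTC.
Add 5 hours and 51 minutes layover in Accra → 19:36 UTC.
Add 12 hours 41 minutes leg 2 → 08:17 UTC (Aug 3).
Add 5 hours and 39 minutes layover in Kabul → 13:56 UTC.
Add 1 hour 59 minutes leg 3 → 15:55 UTC.
Sydney is UTC+10:00, so local arrival = 15:55 + 10:00 = 01:55 on Aug 4.

01:55 on August 4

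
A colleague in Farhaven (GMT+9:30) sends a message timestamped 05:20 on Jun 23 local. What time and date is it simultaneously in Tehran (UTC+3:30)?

23:20 on Jun 22

Tehran is 6:00 behind Farhaven.
Shift by the zone difference: 05:20 − 6:00 = 23:20 on Jun 22 in Tehran.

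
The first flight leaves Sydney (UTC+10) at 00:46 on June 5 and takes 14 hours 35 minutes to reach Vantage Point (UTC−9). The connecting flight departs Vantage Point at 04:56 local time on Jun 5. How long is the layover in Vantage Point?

Convert departure to UTC: 00:46 − 10:00 = 14:46 UTC on Jun 4.
Add 14 hours 35 minutes flight time → 05:21 UTC (Jun 5).
Vantage Point is UTC−9:00, so local arrival = 05:21 − 9:00 = 20:21 on Jun 4.
Layover = 04:56 − 20:21 (+1 day) = 8 hours 35 minutes.

8 hours 35 minutes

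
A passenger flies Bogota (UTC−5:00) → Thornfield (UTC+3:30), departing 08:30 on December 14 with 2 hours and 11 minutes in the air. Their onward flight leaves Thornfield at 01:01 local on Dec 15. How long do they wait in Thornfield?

Convert departure to UTC: 08:30 + 5:00 = 13:30 UTC on Dec 14.
Add 2 hours 11 minutes flight time → 15:41 UTC.
Thornfield is UTC+3:30, so local arrival = 15:41 + 3:30 = 19:11 on Dec 14.
Layover = 01:01 − 19:11 (+1 day) = 5 hours 50 minutes.

5 hours 50 minutes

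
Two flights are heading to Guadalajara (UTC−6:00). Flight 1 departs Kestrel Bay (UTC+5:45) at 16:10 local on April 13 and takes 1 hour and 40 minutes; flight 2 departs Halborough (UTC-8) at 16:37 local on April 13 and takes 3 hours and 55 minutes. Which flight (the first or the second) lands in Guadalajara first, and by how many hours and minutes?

the first, by 16 hours 27 minutes

Flight 1 in UTC: 16:10 − 5:45 = 10:25 on Apr 13.
+1 hour and 40 minutes → arrive 12:05 UTC on Apr 13.
Flight 2 in UTC: 16:37 + 8:00 = 00:37 on Apr 14.
+3 hours and 55 minutes → arrive 04:32 UTC on Apr 14.
Flight 1 lands earlier by 16 hours 27 minutes.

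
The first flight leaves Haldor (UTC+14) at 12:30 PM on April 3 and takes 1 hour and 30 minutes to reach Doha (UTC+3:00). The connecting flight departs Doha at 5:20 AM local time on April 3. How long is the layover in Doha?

Convert departure to UTC: 12:30 PM − 14:00 = 10:30 PM UTC on Apr 2.
Add 1 hour and 30 minutes flight time → 12:00 AM UTC (Apr 3).
Doha is UTC+3:00, so local arrival = 12:00 AM + 3:00 = 3:00 AM on Apr 3.
Layover = 5:20 AM − 3:00 AM = 2 hours 20 minutes.

2 hours 20 minutes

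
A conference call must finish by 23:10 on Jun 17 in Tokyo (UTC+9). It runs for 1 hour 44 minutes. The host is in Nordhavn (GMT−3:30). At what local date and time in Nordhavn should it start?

08:56 on Jun 17

Target end time in UTC: 23:10 − 9:00 = 14:10 on Jun 17.
Subtract 1 hour and 44 minutes → start 12:26 UTC on Jun 17.
Nordhavn is UTC−3:30: 12:26 − 3:30 = 08:56 on Jun 17.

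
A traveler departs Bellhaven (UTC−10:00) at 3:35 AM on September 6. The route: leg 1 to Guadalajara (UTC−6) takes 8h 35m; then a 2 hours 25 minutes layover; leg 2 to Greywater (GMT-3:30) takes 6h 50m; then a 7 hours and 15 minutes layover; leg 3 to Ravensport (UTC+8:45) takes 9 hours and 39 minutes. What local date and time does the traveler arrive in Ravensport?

9:04 AM on September 8

Convert departure to UTC: 3:35 AM + 10:00 = 1:35 PM UTC on Sep 6.
Add 8 hours and 35 minutes leg 1 → 10:10 PM UTC.
Add 2 hours 25 minutes layover in Guadalajara → 12:35 AM UTC (Sep 7).
Add 6 hours and 50 minutes leg 2 → 7:25 AM UTC.
Add 7 hours 15 minutes layover in Greywater → 2:40 PM UTC.
Add 9 hours and 39 minutes leg 3 → 12:19 AM UTC (Sep 8).
Ravensport is UTC+8:45, so local arrival = 12:19 AM + 8:45 = 9:04 AM on Sep 8.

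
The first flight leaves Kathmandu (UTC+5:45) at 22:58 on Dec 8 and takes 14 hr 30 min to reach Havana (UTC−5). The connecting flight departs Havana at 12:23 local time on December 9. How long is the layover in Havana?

Convert departure to UTC: 22:58 − 5:45 = 17:13 UTC on Dec 8.
Add 14 hours and 30 minutes flight time → 07:43 UTC (Dec 9).
Havana is UTC−5:00, so local arrival = 07:43 − 5:00 = 02:43 on Dec 9.
Layover = 12:23 − 02:43 = 9 hours 40 minutes.

9 hours 40 minutes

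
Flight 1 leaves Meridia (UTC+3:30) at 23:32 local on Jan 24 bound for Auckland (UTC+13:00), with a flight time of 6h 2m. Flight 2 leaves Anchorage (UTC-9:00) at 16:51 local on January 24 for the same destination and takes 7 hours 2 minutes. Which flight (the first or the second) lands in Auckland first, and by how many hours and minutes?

the first, by 6 hours 49 minutes

Flight 1 in UTC: 23:32 − 3:30 = 20:02 on Jan 24.
+6 hours and 2 minutes → arrive 02:04 UTC on Jan 25.
Flight 2 in UTC: 16:51 + 9:00 = 01:51 on Jan 25.
+7 hours and 2 minutes → arrive 08:53 UTC on Jan 25.
Flight 1 lands earlier by 6 hours 49 minutes.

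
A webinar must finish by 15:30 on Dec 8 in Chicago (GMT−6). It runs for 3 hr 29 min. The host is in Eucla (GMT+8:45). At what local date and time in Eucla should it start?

02:46 on December 9

Target end time in UTC: 15:30 + 6:00 = 21:30 on Dec 8.
Subtract 3 hours 29 minutes → start 18:01 UTC on Dec 8.
Eucla is UTC+8:45: 18:01 + 8:45 = 02:46 on Dec 9.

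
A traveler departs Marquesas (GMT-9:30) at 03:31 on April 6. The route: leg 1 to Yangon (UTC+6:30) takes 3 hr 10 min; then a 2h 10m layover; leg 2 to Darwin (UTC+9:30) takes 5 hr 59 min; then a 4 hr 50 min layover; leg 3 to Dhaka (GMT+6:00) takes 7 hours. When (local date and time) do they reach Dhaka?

18:10 on April 7

Convert departure to UTC: 03:31 + 9:30 = 13:01 UTC on Apr 6.
Add 3 hours and 10 minutes leg 1 → 16:11 UTC.
Add 2 hours 10 minutes layover in Yangon → 18:21 UTC.
Add 5 hours and 59 minutes leg 2 → 00:20 UTC (Apr 7).
Add 4 hours and 50 minutes layover in Darwin → 05:10 UTC.
Add 7 hours leg 3 → 12:10 UTC.
Dhaka is UTC+6:00, so local arrival = 12:10 + 6:00 = 18:10 on Apr 7.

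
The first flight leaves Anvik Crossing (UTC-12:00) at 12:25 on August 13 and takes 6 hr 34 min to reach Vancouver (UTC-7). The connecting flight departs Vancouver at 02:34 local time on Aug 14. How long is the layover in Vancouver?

Convert departure to UTC: 12:25 + 12:00 = 00:25 UTC on Aug 14.
Add 6 hours and 34 minutes flight time → 06:59 UTC.
Vancouver is UTC−7:00, so local arrival = 06:59 − 7:00 = 23:59 on Aug 13.
Layover = 02:34 − 23:59 (+1 day) = 2 hours 35 minutes.

2 hours 35 minutes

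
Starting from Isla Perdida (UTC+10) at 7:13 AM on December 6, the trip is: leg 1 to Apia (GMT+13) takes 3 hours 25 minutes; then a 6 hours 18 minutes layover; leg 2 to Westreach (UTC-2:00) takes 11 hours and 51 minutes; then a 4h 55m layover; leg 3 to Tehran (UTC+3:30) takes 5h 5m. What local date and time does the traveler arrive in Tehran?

8:17 AM on Dec 7

Convert departure to UTC: 7:13 AM − 10:00 = 9:13 PM UTC on Dec 5.
Add 3 hours and 25 minutes leg 1 → 12:38 AM UTC (Dec 6).
Add 6 hours 18 minutes layover in Apia → 6:56 AM UTC.
Add 11 hours and 51 minutes leg 2 → 6:47 PM UTC.
Add 4 hours 55 minutes layover in Westreach → 11:42 PM UTC.
Add 5 hours 5 minutes leg 3 → 4:47 AM UTC (Dec 7).
Tehran is UTC+3:30, so local arrival = 4:47 AM + 3:30 = 8:17 AM on Dec 7.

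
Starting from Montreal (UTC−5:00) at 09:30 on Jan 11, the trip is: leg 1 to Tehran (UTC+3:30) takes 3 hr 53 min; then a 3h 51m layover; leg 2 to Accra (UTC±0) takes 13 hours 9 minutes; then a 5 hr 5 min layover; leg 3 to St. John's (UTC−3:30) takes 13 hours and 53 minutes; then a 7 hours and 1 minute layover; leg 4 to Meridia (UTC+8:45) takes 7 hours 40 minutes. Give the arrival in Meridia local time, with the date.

Convert departure to UTC: 09:30 + 5:00 = 14:30 UTC on Jan 11.
Add 3 hours 53 minutes leg 1 → 18:23 UTC.
Add 3 hours 51 minutes layover in Tehran → 22:14 UTC.
Add 13 hours 9 minutes leg 2 → 11:23 UTC (Jan 12).
Add 5 hours and 5 minutes layover in Accra → 16:28 UTC.
Add 13 hours 53 minutes leg 3 → 06:21 UTC (Jan 13).
Add 7 hours 1 minute layover in St. John's → 13:22 UTC.
Add 7 hours and 40 minutes leg 4 → 21:02 UTC.
Meridia is UTC+8:45, so local arrival = 21:02 + 8:45 = 05:47 on Jan 14.

05:47 on January 14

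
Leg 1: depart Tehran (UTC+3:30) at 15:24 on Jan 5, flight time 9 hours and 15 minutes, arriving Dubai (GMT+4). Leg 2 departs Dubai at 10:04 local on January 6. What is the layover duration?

Convert departure to UTC: 15:24 − 3:30 = 11:54 UTC on Jan 5.
Add 9 hours and 15 minutes flight time → 21:09 UTC.
Dubai is UTC+4:00, so local arrival = 21:09 + 4:00 = 01:09 on Jan 6.
Layover = 10:04 − 01:09 = 8 hours 55 minutes.

8 hours 55 minutes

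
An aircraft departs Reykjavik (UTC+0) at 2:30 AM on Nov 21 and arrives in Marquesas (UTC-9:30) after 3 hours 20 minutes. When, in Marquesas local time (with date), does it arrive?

Marquesas is 9:30 behind Reykjavik.
After 3 hours 20 minutes it is 5:50 AM in Reykjavik.
Shift by the zone difference: 5:50 AM − 9:30 = 8:20 PM on Nov 20 in Marquesas.

8:20 PM on November 20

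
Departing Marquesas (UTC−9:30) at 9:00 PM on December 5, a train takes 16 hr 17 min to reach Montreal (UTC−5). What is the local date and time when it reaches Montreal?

Convert departure to UTC: 9:00 PM + 9:30 = 6:30 AM UTC on Dec 6.
Add 16 hours and 17 minutes travel time → 10:47 PM UTC.
Montreal is UTC−5:00, so local arrival = 10:47 PM − 5:00 = 5:47 PM on Dec 6.

5:47 PM on Dec 6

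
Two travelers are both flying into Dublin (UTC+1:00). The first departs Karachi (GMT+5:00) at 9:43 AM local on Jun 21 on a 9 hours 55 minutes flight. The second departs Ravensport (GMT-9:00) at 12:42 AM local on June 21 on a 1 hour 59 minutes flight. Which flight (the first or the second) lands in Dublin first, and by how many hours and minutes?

Flight 1 in UTC: 9:43 AM − 5:00 = 4:43 AM on Jun 21.
+9 hours and 55 minutes → arrive 2:38 PM UTC on Jun 21.
Flight 2 in UTC: 12:42 AM + 9:00 = 9:42 AM on Jun 21.
+1 hour 59 minutes → arrive 11:41 AM UTC on Jun 21.
Flight 2 lands earlier by 2 hours 57 minutes.

the second, by 2 hours 57 minutes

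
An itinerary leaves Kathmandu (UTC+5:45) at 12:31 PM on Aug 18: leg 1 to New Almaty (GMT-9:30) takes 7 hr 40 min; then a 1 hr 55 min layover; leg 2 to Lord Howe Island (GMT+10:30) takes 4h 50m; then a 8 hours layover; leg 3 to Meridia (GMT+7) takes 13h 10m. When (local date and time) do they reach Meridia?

1:21 AM on August 20

Convert departure to UTC: 12:31 PM − 5:45 = 6:46 AM UTC on Aug 18.
Add 7 hours and 40 minutes leg 1 → 2:26 PM UTC.
Add 1 hour and 55 minutes layover in New Almaty → 4:21 PM UTC.
Add 4 hours and 50 minutes leg 2 → 9:11 PM UTC.
Add 8 hours layover in Lord Howe Island → 5:11 AM UTC (Aug 19).
Add 13 hours 10 minutes leg 3 → 6:21 PM UTC.
Meridia is UTC+7:00, so local arrival = 6:21 PM + 7:00 = 1:21 AM on Aug 20.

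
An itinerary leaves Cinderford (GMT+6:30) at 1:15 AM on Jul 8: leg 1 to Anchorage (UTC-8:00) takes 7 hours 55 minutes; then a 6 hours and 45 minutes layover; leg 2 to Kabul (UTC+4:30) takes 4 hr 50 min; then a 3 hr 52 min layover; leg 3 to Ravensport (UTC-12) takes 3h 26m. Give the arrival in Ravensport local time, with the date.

9:33 AM on Jul 8

Convert departure to UTC: 1:15 AM − 6:30 = 6:45 PM UTC on Jul 7.
Add 7 hours and 55 minutes leg 1 → 2:40 AM UTC (Jul 8).
Add 6 hours and 45 minutes layover in Anchorage → 9:25 AM UTC.
Add 4 hours and 50 minutes leg 2 → 2:15 PM UTC.
Add 3 hours and 52 minutes layover in Kabul → 6:07 PM UTC.
Add 3 hours and 26 minutes leg 3 → 9:33 PM UTC.
Ravensport is UTC−12:00, so local arrival = 9:33 PM − 12:00 = 9:33 AM on Jul 8.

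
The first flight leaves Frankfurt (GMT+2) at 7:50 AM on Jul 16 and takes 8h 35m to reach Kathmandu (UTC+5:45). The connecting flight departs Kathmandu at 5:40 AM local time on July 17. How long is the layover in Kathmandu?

Convert departure to UTC: 7:50 AM − 2:00 = 5:50 AM UTC on Jul 16.
Add 8 hours and 35 minutes flight time → 2:25 PM UTC.
Kathmandu is UTC+5:45, so local arrival = 2:25 PM + 5:45 = 8:10 PM on Jul 16.
Layover = 5:40 AM − 8:10 PM (+1 day) = 9 hours 30 minutes.

9 hours 30 minutes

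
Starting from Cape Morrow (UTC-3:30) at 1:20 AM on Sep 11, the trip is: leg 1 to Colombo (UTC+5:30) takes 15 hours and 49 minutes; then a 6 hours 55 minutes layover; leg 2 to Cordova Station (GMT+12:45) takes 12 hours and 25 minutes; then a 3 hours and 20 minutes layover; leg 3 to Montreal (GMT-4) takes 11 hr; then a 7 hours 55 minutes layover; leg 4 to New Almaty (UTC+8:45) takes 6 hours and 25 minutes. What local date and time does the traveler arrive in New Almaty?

Convert departure to UTC: 1:20 AM + 3:30 = 4:50 AM UTC on Sep 11.
Add 15 hours and 49 minutes leg 1 → 8:39 PM UTC.
Add 6 hours and 55 minutes layover in Colombo → 3:34 AM UTC (Sep 12).
Add 12 hours 25 minutes leg 2 → 3:59 PM UTC.
Add 3 hours and 20 minutes layover in Cordova Station → 7:19 PM UTC.
Add 11 hours leg 3 → 6:19 AM UTC (Sep 13).
Add 7 hours and 55 minutes layover in Montreal → 2:14 PM UTC.
Add 6 hours 25 minutes leg 4 → 8:39 PM UTC.
New Almaty is UTC+8:45, so local arrival = 8:39 PM + 8:45 = 5:24 AM on Sep 14.

5:24 AM on Sep 14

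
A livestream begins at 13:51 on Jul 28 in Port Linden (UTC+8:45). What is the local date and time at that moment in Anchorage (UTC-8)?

21:06 on July 27

In UTC: 13:51 − 8:45 = 05:06 on Jul 28.
Anchorage is UTC−8:00: 05:06 − 8:00 = 21:06 on Jul 27.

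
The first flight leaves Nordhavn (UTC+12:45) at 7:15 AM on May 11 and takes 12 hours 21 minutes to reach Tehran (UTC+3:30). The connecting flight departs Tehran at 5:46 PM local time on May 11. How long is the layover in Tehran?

Convert departure to UTC: 7:15 AM − 12:45 = 6:30 PM UTC on May 10.
Add 12 hours 21 minutes flight time → 6:51 AM UTC (May 11).
Tehran is UTC+3:30, so local arrival = 6:51 AM + 3:30 = 10:21 AM on May 11.
Layover = 5:46 PM − 10:21 AM = 7 hours 25 minutes.

7 hours 25 minutes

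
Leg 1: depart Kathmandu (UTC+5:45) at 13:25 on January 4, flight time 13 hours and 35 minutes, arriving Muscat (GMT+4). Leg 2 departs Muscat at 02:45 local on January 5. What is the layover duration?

Convert departure to UTC: 13:25 − 5:45 = 07:40 UTC on Jan 4.
Add 13 hours 35 minutes flight time → 21:15 UTC.
Muscat is UTC+4:00, so local arrival = 21:15 + 4:00 = 01:15 on Jan 5.
Layover = 02:45 − 01:15 = 1 hour 30 minutes.

1 hour 30 minutes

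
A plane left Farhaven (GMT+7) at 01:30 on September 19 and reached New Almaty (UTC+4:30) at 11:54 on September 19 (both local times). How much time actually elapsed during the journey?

12 hours 54 minutes

Departure in UTC: 01:30 − 7:00 = 18:30 on Sep 18.
Arrival in UTC: 11:54 − 4:30 = 07:24 on Sep 19.
Elapsed = 07:24 − 18:30 (+1 day) = 12 hours 54 minutes.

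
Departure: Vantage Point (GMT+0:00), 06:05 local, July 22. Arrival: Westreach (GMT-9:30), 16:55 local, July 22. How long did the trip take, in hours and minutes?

Departure is already UTC: 06:05 on Jul 22.
Arrival in UTC: 16:55 + 9:30 = 02:25 on Jul 23.
Elapsed = 02:25 − 06:05 (+1 day) = 20 hours 20 minutes.

20 hours 20 minutes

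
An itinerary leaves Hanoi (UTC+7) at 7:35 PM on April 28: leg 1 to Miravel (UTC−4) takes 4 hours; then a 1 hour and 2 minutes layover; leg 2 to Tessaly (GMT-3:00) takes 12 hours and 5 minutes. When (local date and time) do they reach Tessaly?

2:42 AM on Apr 29

Convert departure to UTC: 7:35 PM − 7:00 = 12:35 PM UTC on Apr 28.
Add 4 hours leg 1 → 4:35 PM UTC.
Add 1 hour and 2 minutes layover in Miravel → 5:37 PM UTC.
Add 12 hours 5 minutes leg 2 → 5:42 AM UTC (Apr 29).
Tessaly is UTC−3:00, so local arrival = 5:42 AM − 3:00 = 2:42 AM on Apr 29.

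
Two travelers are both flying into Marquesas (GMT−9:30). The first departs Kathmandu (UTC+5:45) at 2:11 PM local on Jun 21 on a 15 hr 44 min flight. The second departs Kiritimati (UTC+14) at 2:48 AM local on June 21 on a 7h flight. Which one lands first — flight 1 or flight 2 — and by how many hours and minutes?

the second, by 28 hours 22 minutes

Flight 1 in UTC: 2:11 PM − 5:45 = 8:26 AM on Jun 21.
+15 hours 44 minutes → arrive 12:10 AM UTC on Jun 22.
Flight 2 in UTC: 2:48 AM − 14:00 = 12:48 PM on Jun 20.
+7 hours → arrive 7:48 PM UTC on Jun 20.
Flight 2 lands earlier by 28 hours 22 minutes.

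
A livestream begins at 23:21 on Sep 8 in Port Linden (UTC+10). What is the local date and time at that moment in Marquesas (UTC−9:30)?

In UTC: 23:21 − 10:00 = 13:21 on Sep 8.
Marquesas is UTC−9:30: 13:21 − 9:30 = 03:51 on Sep 8.

03:51 on September 8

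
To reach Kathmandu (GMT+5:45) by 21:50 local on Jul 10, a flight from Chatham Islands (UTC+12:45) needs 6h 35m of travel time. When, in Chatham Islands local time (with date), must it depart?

Target arrival in UTC: 21:50 − 5:45 = 16:05 on Jul 10.
Subtract 6 hours and 35 minutes → departure 09:30 UTC on Jul 10.
Chatham Islands is UTC+12:45: 09:30 + 12:45 = 22:15 on Jul 10.

22:15 on Jul 10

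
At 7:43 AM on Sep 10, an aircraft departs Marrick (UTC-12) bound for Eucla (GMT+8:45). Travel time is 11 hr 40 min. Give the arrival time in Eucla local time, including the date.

4:08 PM on Sep 11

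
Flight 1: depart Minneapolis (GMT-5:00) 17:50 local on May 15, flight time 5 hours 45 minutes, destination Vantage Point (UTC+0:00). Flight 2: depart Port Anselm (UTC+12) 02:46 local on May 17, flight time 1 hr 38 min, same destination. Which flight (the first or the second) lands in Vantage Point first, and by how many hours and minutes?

the first, by 11 hours 49 minutes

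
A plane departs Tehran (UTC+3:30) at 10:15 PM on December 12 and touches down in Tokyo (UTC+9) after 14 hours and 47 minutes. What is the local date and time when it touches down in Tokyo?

6:32 PM on December 13

Convert departure to UTC: 10:15 PM − 3:30 = 6:45 PM UTC on Dec 12.
Add 14 hours 47 minutes travel time → 9:32 AM UTC (Dec 13).
Tokyo is UTC+9:00, so local arrival = 9:32 AM + 9:00 = 6:32 PM on Dec 13.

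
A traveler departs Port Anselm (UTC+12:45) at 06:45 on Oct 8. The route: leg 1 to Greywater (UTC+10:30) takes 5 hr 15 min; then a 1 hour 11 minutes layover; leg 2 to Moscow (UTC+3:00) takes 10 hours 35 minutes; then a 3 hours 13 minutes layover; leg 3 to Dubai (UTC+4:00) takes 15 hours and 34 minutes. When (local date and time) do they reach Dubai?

09:48 on October 9

Convert departure to UTC: 06:45 − 12:45 = 18:00 UTC on Oct 7.
Add 5 hours and 15 minutes leg 1 → 23:15 UTC.
Add 1 hour and 11 minutes layover in Greywater → 00:26 UTC (Oct 8).
Add 10 hours 35 minutes leg 2 → 11:01 UTC.
Add 3 hours 13 minutes layover in Moscow → 14:14 UTC.
Add 15 hours and 34 minutes leg 3 → 05:48 UTC (Oct 9).
Dubai is UTC+4:00, so local arrival = 05:48 + 4:00 = 09:48 on Oct 9.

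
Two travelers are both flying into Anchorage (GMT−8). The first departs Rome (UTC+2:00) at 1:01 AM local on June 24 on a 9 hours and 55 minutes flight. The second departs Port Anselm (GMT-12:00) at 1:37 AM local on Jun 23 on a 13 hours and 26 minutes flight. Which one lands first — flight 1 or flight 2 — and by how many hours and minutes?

the second, by 5 hours 53 minutes

Flight 1 in UTC: 1:01 AM − 2:00 = 11:01 PM on Jun 23.
+9 hours 55 minutes → arrive 8:56 AM UTC on Jun 24.
Flight 2 in UTC: 1:37 AM + 12:00 = 1:37 PM on Jun 23.
+13 hours 26 minutes → arrive 3:03 AM UTC on Jun 24.
Flight 2 lands earlier by 5 hours 53 minutes.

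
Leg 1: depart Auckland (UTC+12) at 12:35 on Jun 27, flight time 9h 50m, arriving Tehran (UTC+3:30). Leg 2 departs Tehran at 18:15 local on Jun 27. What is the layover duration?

Convert departure to UTC: 12:35 − 12:00 = 00:35 UTC on Jun 27.
Add 9 hours 50 minutes flight time → 10:25 UTC.
Tehran is UTC+3:30, so local arrival = 10:25 + 3:30 = 13:55 on Jun 27.
Layover = 18:15 − 13:55 = 4 hours 20 minutes.

4 hours 20 minutes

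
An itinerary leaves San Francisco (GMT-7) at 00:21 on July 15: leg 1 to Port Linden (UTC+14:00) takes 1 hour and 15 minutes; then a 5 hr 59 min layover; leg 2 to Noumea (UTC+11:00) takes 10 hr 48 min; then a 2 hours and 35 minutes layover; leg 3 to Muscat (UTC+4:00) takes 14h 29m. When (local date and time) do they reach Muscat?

22:27 on Jul 16

Convert departure to UTC: 00:21 + 7:00 = 07:21 UTC on Jul 15.
Add 1 hour and 15 minutes leg 1 → 08:36 UTC.
Add 5 hours 59 minutes layover in Port Linden → 14:35 UTC.
Add 10 hours and 48 minutes leg 2 → 01:23 UTC (Jul 16).
Add 2 hours and 35 minutes layover in Noumea → 03:58 UTC.
Add 14 hours and 29 minutes leg 3 → 18:27 UTC.
Muscat is UTC+4:00, so local arrival = 18:27 + 4:00 = 22:27 on Jul 16.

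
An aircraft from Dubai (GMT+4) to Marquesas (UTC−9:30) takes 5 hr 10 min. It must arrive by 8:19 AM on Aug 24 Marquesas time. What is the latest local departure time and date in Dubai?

Target arrival in UTC: 8:19 AM + 9:30 = 5:49 PM on Aug 24.
Subtract 5 hours and 10 minutes → departure 12:39 PM UTC on Aug 24.
Dubai is UTC+4:00: 12:39 PM + 4:00 = 4:39 PM on Aug 24.

4:39 PM on August 24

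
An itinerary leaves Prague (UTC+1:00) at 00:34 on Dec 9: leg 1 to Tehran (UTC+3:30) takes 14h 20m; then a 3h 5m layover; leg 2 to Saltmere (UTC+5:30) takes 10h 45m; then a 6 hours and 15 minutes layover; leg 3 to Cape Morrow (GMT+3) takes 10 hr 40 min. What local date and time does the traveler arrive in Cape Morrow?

Convert departure to UTC: 00:34 − 1:00 = 23:34 UTC on Dec 8.
Add 14 hours 20 minutes leg 1 → 13:54 UTC (Dec 9).
Add 3 hours and 5 minutes layover in Tehran → 16:59 UTC.
Add 10 hours 45 minutes leg 2 → 03:44 UTC (Dec 10).
Add 6 hours 15 minutes layover in Saltmere → 09:59 UTC.
Add 10 hours and 40 minutes leg 3 → 20:39 UTC.
Cape Morrow is UTC+3:00, so local arrival = 20:39 + 3:00 = 23:39 on Dec 10.

23:39 on December 10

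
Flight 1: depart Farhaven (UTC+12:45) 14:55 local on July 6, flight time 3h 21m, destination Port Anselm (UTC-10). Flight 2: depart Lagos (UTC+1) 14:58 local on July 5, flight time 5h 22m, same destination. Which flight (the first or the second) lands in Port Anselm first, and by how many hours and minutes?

the second, by 10 hours 11 minutes

Flight 1 in UTC: 14:55 − 12:45 = 02:10 on Jul 6.
+3 hours 21 minutes → arrive 05:31 UTC on Jul 6.
Flight 2 in UTC: 14:58 − 1:00 = 13:58 on Jul 5.
+5 hours 22 minutes → arrive 19:20 UTC on Jul 5.
Flight 2 lands earlier by 10 hours 11 minutes.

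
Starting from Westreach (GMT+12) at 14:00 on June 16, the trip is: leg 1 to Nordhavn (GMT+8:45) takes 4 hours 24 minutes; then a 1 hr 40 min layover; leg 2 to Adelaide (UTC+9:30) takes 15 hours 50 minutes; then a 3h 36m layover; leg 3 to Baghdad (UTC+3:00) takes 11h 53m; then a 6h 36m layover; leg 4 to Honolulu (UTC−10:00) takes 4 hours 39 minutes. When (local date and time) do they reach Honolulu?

16:38 on June 17

Convert departure to UTC: 14:00 − 12:00 = 02:00 UTC on Jun 16.
Add 4 hours and 24 minutes leg 1 → 06:24 UTC.
Add 1 hour and 40 minutes layover in Nordhavn → 08:04 UTC.
Add 15 hours 50 minutes leg 2 → 23:54 UTC.
Add 3 hours and 36 minutes layover in Adelaide → 03:30 UTC (Jun 17).
Add 11 hours 53 minutes leg 3 → 15:23 UTC.
Add 6 hours and 36 minutes layover in Baghdad → 21:59 UTC.
Add 4 hours 39 minutes leg 4 → 02:38 UTC (Jun 18).
Honolulu is UTC−10:00, so local arrival = 02:38 − 10:00 = 16:38 on Jun 17.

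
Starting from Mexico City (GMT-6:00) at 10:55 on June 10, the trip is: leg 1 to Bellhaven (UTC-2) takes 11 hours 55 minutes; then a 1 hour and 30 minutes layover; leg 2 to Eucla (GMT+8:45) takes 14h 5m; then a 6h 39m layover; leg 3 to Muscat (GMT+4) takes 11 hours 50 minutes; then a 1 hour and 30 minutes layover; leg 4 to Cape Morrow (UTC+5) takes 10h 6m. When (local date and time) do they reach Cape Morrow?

Convert departure to UTC: 10:55 + 6:00 = 16:55 UTC on Jun 10.
Add 11 hours and 55 minutes leg 1 → 04:50 UTC (Jun 11).
Add 1 hour 30 minutes layover in Bellhaven → 06:20 UTC.
Add 14 hours 5 minutes leg 2 → 20:25 UTC.
Add 6 hours 39 minutes layover in Eucla → 03:04 UTC (Jun 12).
Add 11 hours and 50 minutes leg 3 → 14:54 UTC.
Add 1 hour and 30 minutes layover in Muscat → 16:24 UTC.
Add 10 hours and 6 minutes leg 4 → 02:30 UTC (Jun 13).
Cape Morrow is UTC+5:00, so local arrival = 02:30 + 5:00 = 07:30 on Jun 13.

07:30 on Jun 13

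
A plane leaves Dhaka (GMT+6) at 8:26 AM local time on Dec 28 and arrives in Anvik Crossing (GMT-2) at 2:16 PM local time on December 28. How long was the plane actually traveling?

13 hours 50 minutes

Anvik Crossing is 8:00 behind Dhaka.
Clock-face elapsed time (ignoring zones) is 5 hours 50 minutes.
Actual elapsed = 5 hours 50 minutes + 8:00 = 13 hours 50 minutes.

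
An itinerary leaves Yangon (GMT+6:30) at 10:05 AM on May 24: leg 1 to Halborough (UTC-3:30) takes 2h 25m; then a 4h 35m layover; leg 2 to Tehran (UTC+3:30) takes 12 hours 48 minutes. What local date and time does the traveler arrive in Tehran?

2:53 AM on May 25

Convert departure to UTC: 10:05 AM − 6:30 = 3:35 AM UTC on May 24.
Add 2 hours 25 minutes leg 1 → 6:00 AM UTC.
Add 4 hours and 35 minutes layover in Halborough → 10:35 AM UTC.
Add 12 hours 48 minutes leg 2 → 11:23 PM UTC.
Tehran is UTC+3:30, so local arrival = 11:23 PM + 3:30 = 2:53 AM on May 25.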